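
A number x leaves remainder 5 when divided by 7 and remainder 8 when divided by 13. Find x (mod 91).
M = 7 × 13 = 91. M₁ = 13, y₁ ≡ 6 (mod 7). M₂ = 7, y₂ ≡ 2 (mod 13). x = 5×13×6 + 8×7×2 ≡ 47 (mod 91)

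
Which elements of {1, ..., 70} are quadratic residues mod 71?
QRs mod 71: {1, 2, 3, 4, 5, 6, 8, 9, 10, 12, 15, 16, 18, 19, 20, 24, 25, 27, 29, 30, 32, 36, 37, 38, 40, 43, 45, 48, 49, 50, 54, 57, 58, 60, 64}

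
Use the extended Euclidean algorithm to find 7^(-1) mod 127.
Extended GCD: 7(-18) + 127(1) = 1. So 7^(-1) ≡ -18 ≡ 109 mod 127. Verify: 7 × 109 = 763 ≡ 1 mod 127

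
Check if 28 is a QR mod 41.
By Euler's criterion: 28^{20} ≡ 40 (mod 41). Since this equals -1 (≡ 40), 28 is not a QR.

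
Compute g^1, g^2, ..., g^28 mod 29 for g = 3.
3^1, 3^2, ..., 3^{28} mod 29: [3, 9, 27, 23, 11, 4, 12, 7, 21, 5, 15, 16, 19, 28, 26, 20, 2, 6, 18, 25, 17, 22, 8, 24, 14, 13, 10, 1]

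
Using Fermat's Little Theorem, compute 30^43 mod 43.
By Fermat: 30^{42} ≡ 1 mod 43. So 30^{43} = 30^{42} · 30^{1} ≡ 30^{1} ≡ 30 mod 43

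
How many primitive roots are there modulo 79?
Number of primitive roots mod 79 = φ(p-1) = φ(78) = 24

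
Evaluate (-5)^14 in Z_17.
By repeated squaring (mod 17): (-5)^{1}≡12, (-5)^{2}≡8, (-5)^{4}≡13, (-5)^{8}≡16. Then (-5)^{14} = (-5)^{8+4+2} ≡ 16 × 13 × 8 ≡ 15 (mod 17)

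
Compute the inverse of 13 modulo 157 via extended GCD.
Extended GCD: 13(-12) + 157(1) = 1. So 13^(-1) ≡ -12 ≡ 145 mod 157. Verify: 13 × 145 = 1885 ≡ 1 mod 157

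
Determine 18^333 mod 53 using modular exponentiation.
Using Fermat: 18^{52} ≡ 1 mod 53. 333 ≡ 21 mod 52. So 18^{333} ≡ 18^{21} ≡ 22 mod 53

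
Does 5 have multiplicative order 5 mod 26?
Powers of 5 mod 26: 5^1≡5, 5^2≡25, 5^3≡21, 5^4≡1. Already 5^4≡1, so the order is 4 < 5. No, the actual order is 4.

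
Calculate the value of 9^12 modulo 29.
By repeated squaring (mod 29): 9^{1}≡9, 9^{2}≡23, 9^{4}≡7, 9^{8}≡20. Then 9^{12} = 9^{8+4} ≡ 20 × 7 ≡ 24 (mod 29)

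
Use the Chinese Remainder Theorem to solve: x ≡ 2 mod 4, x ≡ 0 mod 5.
M = 4 × 5 = 20. M₁ = 5, y₁ ≡ 1 mod 4. M₂ = 4, y₂ ≡ 4 mod 5. x = 2×5×1 + 0×4×4 ≡ 10 mod 20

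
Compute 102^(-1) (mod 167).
Since 167 is prime, by Fermat 102^(-1) ≡ 102^{165} ≡ 149 (mod 167). Verify: 102 × 149 = 15198 ≡ 1 (mod 167)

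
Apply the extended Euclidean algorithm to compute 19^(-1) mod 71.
Extended GCD: 19(15) + 71(-4) = 1. So 19^(-1) ≡ 15 mod 71. Verify: 19 × 15 = 285 ≡ 1 mod 71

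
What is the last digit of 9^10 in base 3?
By repeated squaring (mod 3): 9^{1}≡0, 9^{2}≡0, 9^{4}≡0, 9^{8}≡0. Then 9^{10} = 9^{8+2} ≡ 0 × 0 ≡ 0 (mod 3)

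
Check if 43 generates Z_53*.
43^{26} ≡ 1 mod 53 and 26 < 52, so ord_53(43) = 26 ≠ 52 and 43 is not a primitive root.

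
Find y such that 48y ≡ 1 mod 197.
Since 197 is prime, by Fermat 48^(-1) ≡ 48^{195} ≡ 78 mod 197. Verify: 48 × 78 = 3744 ≡ 1 mod 197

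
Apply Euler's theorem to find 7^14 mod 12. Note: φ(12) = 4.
By Euler: 7^{4} ≡ 1 mod 12 since gcd(7, 12) = 1. 14 = 3×4 + 2. So 7^{14} ≡ 7^{2} ≡ 1 mod 12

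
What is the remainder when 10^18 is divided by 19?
Using Fermat: 10^{18} ≡ 1 mod 19. 18 ≡ 0 mod 18. So 10^{18} ≡ 10^{0} ≡ 1 mod 19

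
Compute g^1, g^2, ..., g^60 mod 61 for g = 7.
7^1, 7^2, ..., 7^{60} mod 61: [7, 49, 38, 22, 32, 41, 43, 57, 33, 48, 31, 34, 55, 19, 11, 16, 51, 52, 59, 47, 24, 46, 17, 58, 40, 36, 8, 56, 26, 60, 54, 12, 23, 39, 29, 20, 18, 4, 28, 13, 30, 27, 6, 42, 50, 45, 10, 9, 2, 14, 37, 15, 44, 3, 21, 25, 53, 5, 35, 1]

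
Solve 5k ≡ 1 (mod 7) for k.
Since 7 is prime, by Fermat 5^(-1) ≡ 5^{5} ≡ 3 (mod 7). Verify: 5 × 3 = 15 ≡ 1 (mod 7)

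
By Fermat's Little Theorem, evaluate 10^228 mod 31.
By Fermat: 10^{30} ≡ 1 mod 31. 228 ≡ 18 mod 30. So 10^{228} ≡ 10^{18} ≡ 8 mod 31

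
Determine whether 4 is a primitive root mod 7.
4^{3} ≡ 1 mod 7 and 3 < 6, so ord_7(4) = 3 ≠ 6 and 4 is not a primitive root.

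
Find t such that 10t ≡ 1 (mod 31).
Since 31 is prime, by Fermat 10^(-1) ≡ 10^{29} ≡ 28 (mod 31). Verify: 10 × 28 = 280 ≡ 1 (mod 31)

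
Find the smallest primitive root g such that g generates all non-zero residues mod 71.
g = 7. For each prime q|70: 7^{35}≡70, 7^{14}≡54, 7^{10}≡45, none ≡ 1, so ord_71(7) = 70 and 7 is a primitive root.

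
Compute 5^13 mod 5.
By repeated squaring mod 5: 5^{1}≡0, 5^{2}≡0, 5^{4}≡0, 5^{8}≡0. Then 5^{13} = 5^{8+4+1} ≡ 0 × 0 × 0 ≡ 0 mod 5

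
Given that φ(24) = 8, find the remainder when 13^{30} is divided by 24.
By Euler: 13^{8} ≡ 1 mod 24 since gcd(13, 24) = 1. 30 = 3×8 + 6. So 13^{30} ≡ 13^{6} ≡ 1 mod 24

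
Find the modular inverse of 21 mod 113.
Since 113 is prime, by Fermat 21^(-1) ≡ 21^{111} ≡ 70 mod 113. Verify: 21 × 70 = 1470 ≡ 1 mod 113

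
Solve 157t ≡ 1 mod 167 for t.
Since 167 is prime, by Fermat 157^(-1) ≡ 157^{165} ≡ 50 mod 167. Verify: 157 × 50 = 7850 ≡ 1 mod 167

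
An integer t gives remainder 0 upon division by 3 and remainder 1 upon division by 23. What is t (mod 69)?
M = 3 × 23 = 69. M₁ = 23, y₁ ≡ 2 (mod 3). M₂ = 3, y₂ ≡ 8 (mod 23). t = 0×23×2 + 1×3×8 ≡ 24 (mod 69)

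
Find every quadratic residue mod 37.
Squares in Z_37*: {1, 3, 4, 7, 9, 10, 11, 12, 16, 21, 25, 26, 27, 28, 30, 33, 34, 36}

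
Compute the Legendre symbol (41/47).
(41/47) = 41^{23} mod 47 = -1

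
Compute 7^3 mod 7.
7^{3} = 343 ≡ 0 (mod 7)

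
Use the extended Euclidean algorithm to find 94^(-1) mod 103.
Extended GCD: 94(-23) + 103(21) = 1. So 94^(-1) ≡ -23 ≡ 80 (mod 103). Verify: 94 × 80 = 7520 ≡ 1 (mod 103)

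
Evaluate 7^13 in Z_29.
By repeated squaring mod 29: 7^{1}≡7, 7^{2}≡20, 7^{4}≡23, 7^{8}≡7. Then 7^{13} = 7^{8+4+1} ≡ 7 × 23 × 7 ≡ 25 mod 29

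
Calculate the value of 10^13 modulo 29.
By repeated squaring (mod 29): 10^{1}≡10, 10^{2}≡13, 10^{4}≡24, 10^{8}≡25. Then 10^{13} = 10^{8+4+1} ≡ 25 × 24 × 10 ≡ 26 (mod 29)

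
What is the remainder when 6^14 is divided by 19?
By repeated squaring (mod 19): 6^{1}≡6, 6^{2}≡17, 6^{4}≡4, 6^{8}≡16. Then 6^{14} = 6^{8+4+2} ≡ 16 × 4 × 17 ≡ 5 (mod 19)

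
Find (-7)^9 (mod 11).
By repeated squaring (mod 11): (-7)^{1}≡4, (-7)^{2}≡5, (-7)^{4}≡3, (-7)^{8}≡9. Then (-7)^{9} = (-7)^{8+1} ≡ 9 × 4 ≡ 3 (mod 11)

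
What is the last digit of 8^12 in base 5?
Using Fermat: 8^{4} ≡ 1 (mod 5). 12 ≡ 0 (mod 4). So 8^{12} ≡ 8^{0} ≡ 1 (mod 5)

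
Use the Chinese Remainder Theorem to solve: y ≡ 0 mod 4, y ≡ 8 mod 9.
M = 4 × 9 = 36. M₁ = 9, y₁ ≡ 1 mod 4. M₂ = 4, y₂ ≡ 7 mod 9. y = 0×9×1 + 8×4×7 ≡ 8 mod 36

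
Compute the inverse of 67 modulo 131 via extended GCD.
Extended GCD: 67(-43) + 131(22) = 1. So 67^(-1) ≡ -43 ≡ 88 mod 131. Verify: 67 × 88 = 5896 ≡ 1 mod 131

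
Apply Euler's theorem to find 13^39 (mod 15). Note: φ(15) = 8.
By Euler: 13^{8} ≡ 1 (mod 15) since gcd(13, 15) = 1. 39 = 4×8 + 7. So 13^{39} ≡ 13^{7} ≡ 7 (mod 15)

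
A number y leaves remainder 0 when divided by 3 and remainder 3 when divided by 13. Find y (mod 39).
M = 3 × 13 = 39. M₁ = 13, y₁ ≡ 1 (mod 3). M₂ = 3, y₂ ≡ 9 (mod 13). y = 0×13×1 + 3×3×9 ≡ 3 (mod 39)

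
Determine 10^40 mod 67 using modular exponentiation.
By repeated squaring (mod 67): 10^{1}≡10, 10^{2}≡33, 10^{4}≡17, 10^{8}≡21, 10^{16}≡39, 10^{32}≡47. Then 10^{40} = 10^{32+8} ≡ 47 × 21 ≡ 49 (mod 67)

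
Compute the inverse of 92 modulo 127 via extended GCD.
Extended GCD: 92(29) + 127(-21) = 1. So 92^(-1) ≡ 29 (mod 127). Verify: 92 × 29 = 2668 ≡ 1 (mod 127)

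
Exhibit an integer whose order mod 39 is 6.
4 has order 6 mod 39 since 4^{6} ≡ 1 (mod 39) and no smaller power works.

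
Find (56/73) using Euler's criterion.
(56/73) = 56^{36} mod 73 = -1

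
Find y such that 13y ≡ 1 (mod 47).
Since 47 is prime, by Fermat 13^(-1) ≡ 13^{45} ≡ 29 (mod 47). Verify: 13 × 29 = 377 ≡ 1 (mod 47)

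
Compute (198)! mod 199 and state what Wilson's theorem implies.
(198)! mod 199 = 198. Since this equals -1 mod 199, Wilson confirms 199 is prime.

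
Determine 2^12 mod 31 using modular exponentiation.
By repeated squaring (mod 31): 2^{1}≡2, 2^{2}≡4, 2^{4}≡16, 2^{8}≡8. Then 2^{12} = 2^{8+4} ≡ 8 × 16 ≡ 4 (mod 31)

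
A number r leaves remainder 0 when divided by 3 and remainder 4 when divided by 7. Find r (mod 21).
M = 3 × 7 = 21. M₁ = 7, y₁ ≡ 1 (mod 3). M₂ = 3, y₂ ≡ 5 (mod 7). r = 0×7×1 + 4×3×5 ≡ 18 (mod 21)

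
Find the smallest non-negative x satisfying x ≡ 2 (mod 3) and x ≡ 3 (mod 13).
M = 3 × 13 = 39. M₁ = 13, y₁ ≡ 1 (mod 3). M₂ = 3, y₂ ≡ 9 (mod 13). x = 2×13×1 + 3×3×9 ≡ 29 (mod 39)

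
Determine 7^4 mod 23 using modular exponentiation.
7^{4} = 2401 ≡ 9 (mod 23)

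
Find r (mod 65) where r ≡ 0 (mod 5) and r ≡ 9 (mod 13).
M = 5 × 13 = 65. M₁ = 13, y₁ ≡ 2 (mod 5). M₂ = 5, y₂ ≡ 8 (mod 13). r = 0×13×2 + 9×5×8 ≡ 35 (mod 65)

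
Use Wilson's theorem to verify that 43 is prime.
(42)! mod 43 = 42. Since this equals -1 mod 43, Wilson confirms 43 is prime.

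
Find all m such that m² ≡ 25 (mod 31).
The square roots of 25 mod 31 are 5 and 26. Verify: 5² = 25 ≡ 25 (mod 31)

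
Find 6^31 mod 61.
By repeated squaring mod 61: 6^{1}≡6, 6^{2}≡36, 6^{4}≡15, 6^{8}≡42, 6^{16}≡56. Then 6^{31} = 6^{16+8+4+2+1} ≡ 56 × 42 × 15 × 36 × 6 ≡ 55 mod 61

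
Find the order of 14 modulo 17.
Powers of 14 mod 17: 14^1≡14, 14^2≡9, 14^3≡7, 14^4≡13, 14^5≡12, 14^6≡15, 14^7≡6, 14^8≡16, 14^9≡3, 14^10≡8, 14^11≡10, 14^12≡4, 14^13≡5, 14^14≡2, 14^15≡11, 14^16≡1. Order = 16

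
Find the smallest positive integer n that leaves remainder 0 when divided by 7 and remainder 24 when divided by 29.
M = 7 × 29 = 203. M₁ = 29, y₁ ≡ 1 (mod 7). M₂ = 7, y₂ ≡ 25 (mod 29). n = 0×29×1 + 24×7×25 ≡ 140 (mod 203)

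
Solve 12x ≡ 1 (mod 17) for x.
Since 17 is prime, by Fermat 12^(-1) ≡ 12^{15} ≡ 10 (mod 17). Verify: 12 × 10 = 120 ≡ 1 (mod 17)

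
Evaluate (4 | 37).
(4/37) = 4^{18} mod 37 = 1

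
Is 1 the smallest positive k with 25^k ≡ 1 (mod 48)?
Powers of 25 mod 48: 25^1≡25, 25^2≡1. 25^1≡25≢1, so ord ≠ 1. No, the actual order is 2.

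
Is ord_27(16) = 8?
Powers of 16 mod 27: 16^1≡16, 16^2≡13, 16^3≡19, 16^4≡7, 16^5≡4, 16^6≡10, 16^7≡25, 16^8≡22, 16^9≡1. 16^8≡22≢1, so ord ≠ 8. No, the actual order is 9.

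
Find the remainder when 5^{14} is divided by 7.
By Fermat: 5^{6} ≡ 1 (mod 7). 14 = 2×6 + 2. So 5^{14} ≡ 5^{2} ≡ 4 (mod 7)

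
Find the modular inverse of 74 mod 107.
Since 107 is prime, by Fermat 74^(-1) ≡ 74^{105} ≡ 94 mod 107. Verify: 74 × 94 = 6956 ≡ 1 mod 107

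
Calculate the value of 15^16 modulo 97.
By repeated squaring mod 97: 15^{1}≡15, 15^{2}≡31, 15^{4}≡88, 15^{8}≡81, 15^{16}≡62. So 15^{16} ≡ 62 mod 97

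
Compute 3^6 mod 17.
By repeated squaring (mod 17): 3^{1}≡3, 3^{2}≡9, 3^{4}≡13. Then 3^{6} = 3^{4+2} ≡ 13 × 9 ≡ 15 (mod 17)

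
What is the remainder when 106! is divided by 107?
By Wilson's theorem, (106)! ≡ -1 ≡ 106 mod 107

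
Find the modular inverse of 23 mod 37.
Since 37 is prime, by Fermat 23^(-1) ≡ 23^{35} ≡ 29 (mod 37). Verify: 23 × 29 = 667 ≡ 1 (mod 37)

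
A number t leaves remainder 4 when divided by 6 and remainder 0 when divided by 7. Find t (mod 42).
M = 6 × 7 = 42. M₁ = 7, y₁ ≡ 1 (mod 6). M₂ = 6, y₂ ≡ 6 (mod 7). t = 4×7×1 + 0×6×6 ≡ 28 (mod 42)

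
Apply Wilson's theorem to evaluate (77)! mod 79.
(78)! = (77)! × (78) ≡ -1 (mod 79). So (77)! ≡ -1 × (78)^(-1) ≡ (-1)×(-1) = 1 (mod 79)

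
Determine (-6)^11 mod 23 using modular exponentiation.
By repeated squaring (mod 23): (-6)^{1}≡17, (-6)^{2}≡13, (-6)^{4}≡8, (-6)^{8}≡18. Then (-6)^{11} = (-6)^{8+2+1} ≡ 18 × 13 × 17 ≡ 22 (mod 23)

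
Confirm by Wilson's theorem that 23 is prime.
(22)! mod 23 = 22. Since this equals -1 mod 23, Wilson confirms 23 is prime.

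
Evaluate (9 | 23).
(9/23) = 9^{11} mod 23 = 1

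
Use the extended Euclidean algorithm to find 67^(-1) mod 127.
Extended GCD: 67(-36) + 127(19) = 1. So 67^(-1) ≡ -36 ≡ 91 mod 127. Verify: 67 × 91 = 6097 ≡ 1 mod 127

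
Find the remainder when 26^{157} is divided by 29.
By Fermat: 26^{28} ≡ 1 mod 29. 157 = 5×28 + 17. So 26^{157} ≡ 26^{17} ≡ 27 mod 29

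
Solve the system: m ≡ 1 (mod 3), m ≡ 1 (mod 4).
M = 3 × 4 = 12. M₁ = 4, y₁ ≡ 1 (mod 3). M₂ = 3, y₂ ≡ 3 (mod 4). m = 1×4×1 + 1×3×3 ≡ 1 (mod 12)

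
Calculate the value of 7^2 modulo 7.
7^{2} = 49 ≡ 0 (mod 7)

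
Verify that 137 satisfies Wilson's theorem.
(136)! mod 137 = 136. Since this equals -1 (mod 137), Wilson confirms 137 is prime.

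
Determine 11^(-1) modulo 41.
Since 41 is prime, by Fermat 11^(-1) ≡ 11^{39} ≡ 15 mod 41. Verify: 11 × 15 = 165 ≡ 1 mod 41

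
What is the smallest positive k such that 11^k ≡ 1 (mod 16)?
Powers of 11 mod 16: 11^1≡11, 11^2≡9, 11^3≡3, 11^4≡1. ord_16(11) = 4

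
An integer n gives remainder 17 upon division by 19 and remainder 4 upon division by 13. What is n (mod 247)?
M = 19 × 13 = 247. M₁ = 13, y₁ ≡ 3 (mod 19). M₂ = 19, y₂ ≡ 11 (mod 13). n = 17×13×3 + 4×19×11 ≡ 17 (mod 247)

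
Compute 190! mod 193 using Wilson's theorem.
(192)! = (190)! × (191) × (192) ≡ -1 mod 193. So (190)! ≡ -1 × [(192)(191)]^(-1) ≡ 96 mod 193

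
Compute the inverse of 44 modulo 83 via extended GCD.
Extended GCD: 44(17) + 83(-9) = 1. So 44^(-1) ≡ 17 mod 83. Verify: 44 × 17 = 748 ≡ 1 mod 83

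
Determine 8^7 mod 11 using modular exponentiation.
By repeated squaring mod 11: 8^{1}≡8, 8^{2}≡9, 8^{4}≡4. Then 8^{7} = 8^{4+2+1} ≡ 4 × 9 × 8 ≡ 2 mod 11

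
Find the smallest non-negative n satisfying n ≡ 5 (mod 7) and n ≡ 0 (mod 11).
M = 7 × 11 = 77. M₁ = 11, y₁ ≡ 2 (mod 7). M₂ = 7, y₂ ≡ 8 (mod 11). n = 5×11×2 + 0×7×8 ≡ 33 (mod 77)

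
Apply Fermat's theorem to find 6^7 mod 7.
By Fermat: 6^{6} ≡ 1 mod 7. So 6^{7} = 6^{6} · 6^{1} ≡ 6^{1} ≡ 6 mod 7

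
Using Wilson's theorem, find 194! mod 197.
(196)! = (194)! × (195) × (196) ≡ -1 (mod 197). So (194)! ≡ -1 × [(196)(195)]^(-1) ≡ 98 (mod 197)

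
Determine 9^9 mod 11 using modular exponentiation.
By repeated squaring mod 11: 9^{1}≡9, 9^{2}≡4, 9^{4}≡5, 9^{8}≡3. Then 9^{9} = 9^{8+1} ≡ 3 × 9 ≡ 5 mod 11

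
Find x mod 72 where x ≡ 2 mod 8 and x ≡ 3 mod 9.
M = 8 × 9 = 72. M₁ = 9, y₁ ≡ 1 mod 8. M₂ = 8, y₂ ≡ 8 mod 9. x = 2×9×1 + 3×8×8 ≡ 66 mod 72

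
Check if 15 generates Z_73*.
ord_73(15) divides 72. For each prime q|72: 15^{36}≡72, 15^{24}≡8, none ≡ 1. So 15 has order 72 and is a primitive root mod 73.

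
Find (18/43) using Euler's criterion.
(18/43) = 18^{21} mod 43 = -1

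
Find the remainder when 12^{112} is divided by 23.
By Fermat: 12^{22} ≡ 1 (mod 23). 112 = 5×22 + 2. So 12^{112} ≡ 12^{2} ≡ 6 (mod 23)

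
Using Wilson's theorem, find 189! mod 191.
(190)! = (189)! × (190) ≡ -1 (mod 191). So (189)! ≡ -1 × (190)^(-1) ≡ (-1)×(-1) = 1 (mod 191)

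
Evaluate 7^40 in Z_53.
By repeated squaring mod 53: 7^{1}≡7, 7^{2}≡49, 7^{4}≡16, 7^{8}≡44, 7^{16}≡28, 7^{32}≡42. Then 7^{40} = 7^{32+8} ≡ 42 × 44 ≡ 46 mod 53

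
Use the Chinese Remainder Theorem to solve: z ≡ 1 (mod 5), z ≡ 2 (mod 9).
M = 5 × 9 = 45. M₁ = 9, y₁ ≡ 4 (mod 5). M₂ = 5, y₂ ≡ 2 (mod 9). z = 1×9×4 + 2×5×2 ≡ 11 (mod 45)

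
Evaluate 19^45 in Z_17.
Using Fermat: 19^{16} ≡ 1 mod 17. 45 ≡ 13 mod 16. So 19^{45} ≡ 19^{13} ≡ 15 mod 17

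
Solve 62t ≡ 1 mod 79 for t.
Since 79 is prime, by Fermat 62^(-1) ≡ 62^{77} ≡ 65 mod 79. Verify: 62 × 65 = 4030 ≡ 1 mod 79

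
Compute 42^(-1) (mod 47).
Since 47 is prime, by Fermat 42^(-1) ≡ 42^{45} ≡ 28 (mod 47). Verify: 42 × 28 = 1176 ≡ 1 (mod 47)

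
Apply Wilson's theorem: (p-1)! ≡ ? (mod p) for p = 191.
By Wilson's theorem, (190)! ≡ -1 ≡ 190 (mod 191)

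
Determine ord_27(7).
Powers of 7 mod 27: 7^1≡7, 7^2≡22, 7^3≡19, 7^4≡25, 7^5≡13, 7^6≡10, 7^7≡16, 7^8≡4, 7^9≡1. ord_27(7) = 9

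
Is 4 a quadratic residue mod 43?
By Euler's criterion: 4^{21} ≡ 1 mod 43. Since this equals 1, 4 is a QR.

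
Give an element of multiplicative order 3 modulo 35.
11 has order 3 mod 35 since 11^{3} ≡ 1 (mod 35) and no smaller power works.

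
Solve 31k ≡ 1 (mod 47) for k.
Since 47 is prime, by Fermat 31^(-1) ≡ 31^{45} ≡ 44 (mod 47). Verify: 31 × 44 = 1364 ≡ 1 (mod 47)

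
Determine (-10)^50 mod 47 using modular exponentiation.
Using Fermat: (-10)^{46} ≡ 1 mod 47. 50 ≡ 4 mod 46. So (-10)^{50} ≡ (-10)^{4} ≡ 36 mod 47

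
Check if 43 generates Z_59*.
ord_59(43) divides 58. For each prime q|58: 43^{29}≡58, 43^{2}≡20, none ≡ 1. So 43 has order 58 and is a primitive root mod 59.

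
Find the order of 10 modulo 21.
Powers of 10 mod 21: 10^1≡10, 10^2≡16, 10^3≡13, 10^4≡4, 10^5≡19, 10^6≡1. Order = 6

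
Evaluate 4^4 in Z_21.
4^{4} = 256 ≡ 4 mod 21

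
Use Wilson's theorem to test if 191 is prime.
(190)! mod 191 = 190. Since 190 ≡ -1 (mod 191), 191 is prime.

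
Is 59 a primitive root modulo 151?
59^{5} ≡ 1 mod 151 and 5 < 150, so ord_151(59) = 5 ≠ 150 and 59 is not a primitive root.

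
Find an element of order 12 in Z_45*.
2 has order 12 mod 45 since 2^{12} ≡ 1 (mod 45) and no smaller power works.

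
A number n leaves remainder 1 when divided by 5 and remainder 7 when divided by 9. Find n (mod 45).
M = 5 × 9 = 45. M₁ = 9, y₁ ≡ 4 (mod 5). M₂ = 5, y₂ ≡ 2 (mod 9). n = 1×9×4 + 7×5×2 ≡ 16 (mod 45)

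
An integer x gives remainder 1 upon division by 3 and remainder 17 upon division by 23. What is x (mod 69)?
M = 3 × 23 = 69. M₁ = 23, y₁ ≡ 2 (mod 3). M₂ = 3, y₂ ≡ 8 (mod 23). x = 1×23×2 + 17×3×8 ≡ 40 (mod 69)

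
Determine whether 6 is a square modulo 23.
By Euler's criterion: 6^{11} ≡ 1 (mod 23). Since this equals 1, 6 is a QR.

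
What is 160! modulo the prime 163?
(162)! = (160)! × (161) × (162) ≡ -1 (mod 163). So (160)! ≡ -1 × [(162)(161)]^(-1) ≡ 81 (mod 163)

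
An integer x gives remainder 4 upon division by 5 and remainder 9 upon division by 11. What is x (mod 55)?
M = 5 × 11 = 55. M₁ = 11, y₁ ≡ 1 (mod 5). M₂ = 5, y₂ ≡ 9 (mod 11). x = 4×11×1 + 9×5×9 ≡ 9 (mod 55)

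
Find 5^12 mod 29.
By repeated squaring mod 29: 5^{1}≡5, 5^{2}≡25, 5^{4}≡16, 5^{8}≡24. Then 5^{12} = 5^{8+4} ≡ 24 × 16 ≡ 7 mod 29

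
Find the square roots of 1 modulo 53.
The square roots of 1 mod 53 are 1 and 52. Verify: 1² = 1 ≡ 1 mod 53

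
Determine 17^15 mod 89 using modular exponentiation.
By repeated squaring mod 89: 17^{1}≡17, 17^{2}≡22, 17^{4}≡39, 17^{8}≡8. Then 17^{15} = 17^{8+4+2+1} ≡ 8 × 39 × 22 × 17 ≡ 9 mod 89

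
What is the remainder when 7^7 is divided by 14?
By repeated squaring mod 14: 7^{1}≡7, 7^{2}≡7, 7^{4}≡7. Then 7^{7} = 7^{4+2+1} ≡ 7 × 7 × 7 ≡ 7 mod 14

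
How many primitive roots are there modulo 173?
Number of primitive roots mod 173 = φ(p-1) = φ(172) = 84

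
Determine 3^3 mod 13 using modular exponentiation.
3^{3} = 27 ≡ 1 (mod 13)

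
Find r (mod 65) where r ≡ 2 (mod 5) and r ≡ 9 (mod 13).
M = 5 × 13 = 65. M₁ = 13, y₁ ≡ 2 (mod 5). M₂ = 5, y₂ ≡ 8 (mod 13). r = 2×13×2 + 9×5×8 ≡ 22 (mod 65)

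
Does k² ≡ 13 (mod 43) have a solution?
By Euler's criterion: 13^{21} ≡ 1 (mod 43). Since this equals 1, 13 is a QR.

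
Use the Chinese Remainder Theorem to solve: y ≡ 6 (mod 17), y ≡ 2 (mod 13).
M = 17 × 13 = 221. M₁ = 13, y₁ ≡ 4 (mod 17). M₂ = 17, y₂ ≡ 10 (mod 13). y = 6×13×4 + 2×17×10 ≡ 210 (mod 221)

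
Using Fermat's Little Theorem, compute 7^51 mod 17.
By Fermat: 7^{16} ≡ 1 mod 17. 51 = 3×16 + 3. So 7^{51} ≡ 7^{3} ≡ 3 mod 17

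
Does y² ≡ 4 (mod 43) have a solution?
By Euler's criterion: 4^{21} ≡ 1 (mod 43). Since this equals 1, 4 is a QR.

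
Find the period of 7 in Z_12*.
Powers of 7 mod 12: 7^1≡7, 7^2≡1. ord_12(7) = 2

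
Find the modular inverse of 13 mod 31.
Since 31 is prime, by Fermat 13^(-1) ≡ 13^{29} ≡ 12 mod 31. Verify: 13 × 12 = 156 ≡ 1 mod 31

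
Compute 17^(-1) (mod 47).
Since 47 is prime, by Fermat 17^(-1) ≡ 17^{45} ≡ 36 (mod 47). Verify: 17 × 36 = 612 ≡ 1 (mod 47)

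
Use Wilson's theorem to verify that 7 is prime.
(6)! mod 7 = 6. Since this equals -1 mod 7, Wilson confirms 7 is prime.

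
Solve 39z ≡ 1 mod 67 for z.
Since 67 is prime, by Fermat 39^(-1) ≡ 39^{65} ≡ 55 mod 67. Verify: 39 × 55 = 2145 ≡ 1 mod 67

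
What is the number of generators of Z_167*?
A prime p has φ(p-1) primitive roots; here φ(166) = 82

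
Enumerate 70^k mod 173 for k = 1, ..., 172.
70^1, 70^2, ..., 70^{172} mod 173: [70, 56, 114, 22, 156, 21, 86, 138, 145, 116, 162, 95, 76, 130, 104, 14, 115, 92, 39, 135, 108, 121, 166, 29, 127, 67, 19, 119, 26, 90, 72, 23, 53, 77, 27, 160, 128, 137, 75, 60, 48, 73, 93, 109, 18, 49, 143, 149, 50, 40, 32, 164, 62, 15, 12, 148, 153, 157, 91, 142, 79, 167, 99, 10, 8, 41, 102, 47, 3, 37, 168, 169, 66, 122, 63, 85, 68, 89, 2, 140, 112, 55, 44, 139, 42, 172, 103, 117, 59, 151, 17, 152, 87, 35, 28, 57, 11, 78, 97, 43, 69, 159, 58, 81, 134, 38, 65, 52, 7, 144, 46, 106, 154, 54, 147, 83, 101, 150, 120, 96, 146, 13, 45, 36, 98, 113, 125, 100, 80, 64, 155, 124, 30, 24, 123, 133, 141, 9, 111, 158, 161, 25, 20, 16, 82, 31, 94, 6, 74, 163, 165, 132, 71, 126, 170, 136, 5, 4, 107, 51, 110, 88, 105, 84, 171, 33, 61, 118, 129, 34, 131, 1]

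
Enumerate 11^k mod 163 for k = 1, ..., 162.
11^1, 11^2, ..., 11^{162} mod 163: [11, 121, 27, 134, 7, 77, 32, 26, 123, 49, 50, 61, 19, 46, 17, 24, 101, 133, 159, 119, 5, 55, 116, 135, 18, 35, 59, 160, 130, 126, 82, 87, 142, 95, 67, 85, 120, 16, 13, 143, 106, 25, 112, 91, 23, 90, 12, 132, 148, 161, 141, 84, 109, 58, 149, 9, 99, 111, 80, 65, 63, 41, 125, 71, 129, 115, 124, 60, 8, 88, 153, 53, 94, 56, 127, 93, 45, 6, 66, 74, 162, 152, 42, 136, 29, 156, 86, 131, 137, 40, 114, 113, 102, 144, 117, 146, 139, 62, 30, 4, 44, 158, 108, 47, 28, 145, 128, 104, 3, 33, 37, 81, 76, 21, 68, 96, 78, 43, 147, 150, 20, 57, 138, 51, 72, 140, 73, 151, 31, 15, 2, 22, 79, 54, 105, 14, 154, 64, 52, 83, 98, 100, 122, 38, 92, 34, 48, 39, 103, 155, 75, 10, 110, 69, 107, 36, 70, 118, 157, 97, 89, 1]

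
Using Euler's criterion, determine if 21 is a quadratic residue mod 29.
By Euler's criterion: 21^{14} ≡ 28 (mod 29). Since this equals -1 (≡ 28), 21 is not a QR.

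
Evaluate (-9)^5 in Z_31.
By repeated squaring (mod 31): (-9)^{1}≡22, (-9)^{2}≡19, (-9)^{4}≡20. Then (-9)^{5} = (-9)^{4+1} ≡ 20 × 22 ≡ 6 (mod 31)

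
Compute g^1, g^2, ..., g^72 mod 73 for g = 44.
44^1, 44^2, ..., 44^{72} mod 73: [44, 38, 66, 57, 26, 49, 39, 37, 22, 19, 33, 65, 13, 61, 56, 55, 11, 46, 53, 69, 43, 67, 28, 64, 42, 23, 63, 71, 58, 70, 14, 32, 21, 48, 68, 72, 29, 35, 7, 16, 47, 24, 34, 36, 51, 54, 40, 8, 60, 12, 17, 18, 62, 27, 20, 4, 30, 6, 45, 9, 31, 50, 10, 2, 15, 3, 59, 41, 52, 25, 5, 1]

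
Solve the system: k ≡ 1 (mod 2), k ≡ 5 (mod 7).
M = 2 × 7 = 14. M₁ = 7, y₁ ≡ 1 (mod 2). M₂ = 2, y₂ ≡ 4 (mod 7). k = 1×7×1 + 5×2×4 ≡ 5 (mod 14)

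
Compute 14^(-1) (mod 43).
Since 43 is prime, by Fermat 14^(-1) ≡ 14^{41} ≡ 40 (mod 43). Verify: 14 × 40 = 560 ≡ 1 (mod 43)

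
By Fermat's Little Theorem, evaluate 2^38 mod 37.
By Fermat: 2^{36} ≡ 1 mod 37. So 2^{38} = 2^{36} · 2^{2} ≡ 2^{2} ≡ 4 mod 37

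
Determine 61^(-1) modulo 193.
Since 193 is prime, by Fermat 61^(-1) ≡ 61^{191} ≡ 19 (mod 193). Verify: 61 × 19 = 1159 ≡ 1 (mod 193)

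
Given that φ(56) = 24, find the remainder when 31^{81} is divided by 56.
By Euler: 31^{24} ≡ 1 mod 56 since gcd(31, 56) = 1. 81 = 3×24 + 9. So 31^{81} ≡ 31^{9} ≡ 55 mod 56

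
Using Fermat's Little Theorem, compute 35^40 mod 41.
By Fermat's Little Theorem, 35^{40} ≡ 1 (mod 41) since 41 is prime and gcd(35, 41) = 1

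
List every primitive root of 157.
There are φ(156) = 48 primitive roots mod 157: {5, 6, 15, 18, 20, 21, 24, 26, 34, 38, 43, 53, 55, 60, 61, 62, 63, 66, 69, 70, 72, 73, 74, 77, 80, 83, 84, 85, 87, 88, 91, 94, 95, 96, 97, 102, 104, 114, 119, 123, 131, 133, 136, 137, 139, 142, 151, 152}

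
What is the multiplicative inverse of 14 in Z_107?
Since 107 is prime, by Fermat 14^(-1) ≡ 14^{105} ≡ 23 (mod 107). Verify: 14 × 23 = 322 ≡ 1 (mod 107)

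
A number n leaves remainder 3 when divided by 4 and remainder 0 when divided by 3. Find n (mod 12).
M = 4 × 3 = 12. M₁ = 3, y₁ ≡ 3 (mod 4). M₂ = 4, y₂ ≡ 1 (mod 3). n = 3×3×3 + 0×4×1 ≡ 3 (mod 12)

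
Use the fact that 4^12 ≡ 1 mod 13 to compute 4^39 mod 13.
By Fermat: 4^{12} ≡ 1 mod 13. 39 = 3×12 + 3. So 4^{39} ≡ 4^{3} ≡ 12 mod 13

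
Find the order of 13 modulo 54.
Powers of 13 mod 54: 13^1≡13, 13^2≡7, 13^3≡37, 13^4≡49, 13^5≡43, 13^6≡19, 13^7≡31, 13^8≡25, 13^9≡1. Order = 9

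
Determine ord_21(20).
Powers of 20 mod 21: 20^1≡20, 20^2≡1. ord_21(20) = 2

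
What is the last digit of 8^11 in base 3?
Using Fermat: 8^{2} ≡ 1 (mod 3). 11 ≡ 1 (mod 2). So 8^{11} ≡ 8^{1} ≡ 2 (mod 3)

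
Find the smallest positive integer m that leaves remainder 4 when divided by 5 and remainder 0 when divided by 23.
M = 5 × 23 = 115. M₁ = 23, y₁ ≡ 2 mod 5. M₂ = 5, y₂ ≡ 14 mod 23. m = 4×23×2 + 0×5×14 ≡ 69 mod 115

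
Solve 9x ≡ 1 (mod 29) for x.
Since 29 is prime, by Fermat 9^(-1) ≡ 9^{27} ≡ 13 (mod 29). Verify: 9 × 13 = 117 ≡ 1 (mod 29)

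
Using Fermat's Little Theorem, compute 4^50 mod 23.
By Fermat: 4^{22} ≡ 1 mod 23. 50 = 2×22 + 6. So 4^{50} ≡ 4^{6} ≡ 2 mod 23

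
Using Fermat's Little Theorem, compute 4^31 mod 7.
By Fermat: 4^{6} ≡ 1 mod 7. 31 = 5×6 + 1. So 4^{31} ≡ 4^{1} ≡ 4 mod 7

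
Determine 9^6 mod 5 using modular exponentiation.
Using Fermat: 9^{4} ≡ 1 (mod 5). 6 ≡ 2 (mod 4). So 9^{6} ≡ 9^{2} ≡ 1 (mod 5)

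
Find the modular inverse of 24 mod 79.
Since 79 is prime, by Fermat 24^(-1) ≡ 24^{77} ≡ 56 (mod 79). Verify: 24 × 56 = 1344 ≡ 1 (mod 79)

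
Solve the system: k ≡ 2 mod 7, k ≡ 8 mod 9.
M = 7 × 9 = 63. M₁ = 9, y₁ ≡ 4 mod 7. M₂ = 7, y₂ ≡ 4 mod 9. k = 2×9×4 + 8×7×4 ≡ 44 mod 63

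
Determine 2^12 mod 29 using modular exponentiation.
By repeated squaring mod 29: 2^{1}≡2, 2^{2}≡4, 2^{4}≡16, 2^{8}≡24. Then 2^{12} = 2^{8+4} ≡ 24 × 16 ≡ 7 mod 29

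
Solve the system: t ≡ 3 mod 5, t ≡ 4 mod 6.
M = 5 × 6 = 30. M₁ = 6, y₁ ≡ 1 mod 5. M₂ = 5, y₂ ≡ 5 mod 6. t = 3×6×1 + 4×5×5 ≡ 28 mod 30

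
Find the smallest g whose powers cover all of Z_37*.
g = 2. Powers: [2, 4, 8, 16, 32, 27, 17, ...] generates all 36 non-zero residues.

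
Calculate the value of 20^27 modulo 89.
By repeated squaring (mod 89): 20^{1}≡20, 20^{2}≡44, 20^{4}≡67, 20^{8}≡39, 20^{16}≡8. Then 20^{27} = 20^{16+8+2+1} ≡ 8 × 39 × 44 × 20 ≡ 84 (mod 89)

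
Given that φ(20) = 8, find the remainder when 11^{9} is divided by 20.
By Euler: 11^{8} ≡ 1 mod 20 since gcd(11, 20) = 1. 9 = 1×8 + 1. So 11^{9} ≡ 11^{1} ≡ 11 mod 20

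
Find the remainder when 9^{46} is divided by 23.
By Fermat: 9^{22} ≡ 1 (mod 23). 46 = 2×22 + 2. So 9^{46} ≡ 9^{2} ≡ 12 (mod 23)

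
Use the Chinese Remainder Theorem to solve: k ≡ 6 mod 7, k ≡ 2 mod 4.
M = 7 × 4 = 28. M₁ = 4, y₁ ≡ 2 mod 7. M₂ = 7, y₂ ≡ 3 mod 4. k = 6×4×2 + 2×7×3 ≡ 6 mod 28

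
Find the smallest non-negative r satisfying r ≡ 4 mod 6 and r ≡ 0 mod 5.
M = 6 × 5 = 30. M₁ = 5, y₁ ≡ 5 mod 6. M₂ = 6, y₂ ≡ 1 mod 5. r = 4×5×5 + 0×6×1 ≡ 10 mod 30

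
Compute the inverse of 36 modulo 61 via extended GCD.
Extended GCD: 36(-22) + 61(13) = 1. So 36^(-1) ≡ -22 ≡ 39 mod 61. Verify: 36 × 39 = 1404 ≡ 1 mod 61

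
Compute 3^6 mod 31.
By repeated squaring mod 31: 3^{1}≡3, 3^{2}≡9, 3^{4}≡19. Then 3^{6} = 3^{4+2} ≡ 19 × 9 ≡ 16 mod 31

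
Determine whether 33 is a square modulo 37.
By Euler's criterion: 33^{18} ≡ 1 mod 37. Since this equals 1, 33 is a QR.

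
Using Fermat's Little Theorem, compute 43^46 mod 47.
By Fermat's Little Theorem, 43^{46} ≡ 1 (mod 47) since 47 is prime and gcd(43, 47) = 1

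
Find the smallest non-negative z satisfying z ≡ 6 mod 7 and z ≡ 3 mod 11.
M = 7 × 11 = 77. M₁ = 11, y₁ ≡ 2 mod 7. M₂ = 7, y₂ ≡ 8 mod 11. z = 6×11×2 + 3×7×8 ≡ 69 mod 77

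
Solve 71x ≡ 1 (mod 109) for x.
Since 109 is prime, by Fermat 71^(-1) ≡ 71^{107} ≡ 43 (mod 109). Verify: 71 × 43 = 3053 ≡ 1 (mod 109)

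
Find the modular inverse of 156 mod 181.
Since 181 is prime, by Fermat 156^(-1) ≡ 156^{179} ≡ 152 mod 181. Verify: 156 × 152 = 23712 ≡ 1 mod 181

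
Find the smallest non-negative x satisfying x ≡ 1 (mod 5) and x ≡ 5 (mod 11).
M = 5 × 11 = 55. M₁ = 11, y₁ ≡ 1 (mod 5). M₂ = 5, y₂ ≡ 9 (mod 11). x = 1×11×1 + 5×5×9 ≡ 16 (mod 55)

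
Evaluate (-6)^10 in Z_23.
By repeated squaring (mod 23): (-6)^{1}≡17, (-6)^{2}≡13, (-6)^{4}≡8, (-6)^{8}≡18. Then (-6)^{10} = (-6)^{8+2} ≡ 18 × 13 ≡ 4 (mod 23)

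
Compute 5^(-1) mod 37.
Since 37 is prime, by Fermat 5^(-1) ≡ 5^{35} ≡ 15 mod 37. Verify: 5 × 15 = 75 ≡ 1 mod 37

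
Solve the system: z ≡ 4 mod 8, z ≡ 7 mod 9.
M = 8 × 9 = 72. M₁ = 9, y₁ ≡ 1 mod 8. M₂ = 8, y₂ ≡ 8 mod 9. z = 4×9×1 + 7×8×8 ≡ 52 mod 72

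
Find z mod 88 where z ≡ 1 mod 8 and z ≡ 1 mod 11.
M = 8 × 11 = 88. M₁ = 11, y₁ ≡ 3 mod 8. M₂ = 8, y₂ ≡ 7 mod 11. z = 1×11×3 + 1×8×7 ≡ 1 mod 88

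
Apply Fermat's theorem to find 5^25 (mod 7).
By Fermat: 5^{6} ≡ 1 (mod 7). 25 = 4×6 + 1. So 5^{25} ≡ 5^{1} ≡ 5 (mod 7)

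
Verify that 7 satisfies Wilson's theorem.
(6)! mod 7 = 6. Since this equals -1 (mod 7), Wilson confirms 7 is prime.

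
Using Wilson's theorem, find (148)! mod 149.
By Wilson's theorem, (148)! ≡ -1 ≡ 148 (mod 149)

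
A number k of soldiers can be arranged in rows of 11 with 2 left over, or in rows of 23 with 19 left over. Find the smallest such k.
M = 11 × 23 = 253. M₁ = 23, y₁ ≡ 1 mod 11. M₂ = 11, y₂ ≡ 21 mod 23. k = 2×23×1 + 19×11×21 ≡ 134 mod 253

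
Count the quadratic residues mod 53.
The squaring map on Z_53* is 2-to-1, so there are (52)/2 = 26 QRs.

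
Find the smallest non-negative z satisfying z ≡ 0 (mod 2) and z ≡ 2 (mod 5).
M = 2 × 5 = 10. M₁ = 5, y₁ ≡ 1 (mod 2). M₂ = 2, y₂ ≡ 3 (mod 5). z = 0×5×1 + 2×2×3 ≡ 2 (mod 10)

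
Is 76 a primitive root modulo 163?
ord_163(76) divides 162. For each prime q|162: 76^{81}≡162, 76^{54}≡104, none ≡ 1. So 76 has order 162 and is a primitive root mod 163.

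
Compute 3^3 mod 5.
3^{3} = 27 ≡ 2 mod 5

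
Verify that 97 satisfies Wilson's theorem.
(96)! mod 97 = 96. Since this equals -1 (mod 97), Wilson confirms 97 is prime.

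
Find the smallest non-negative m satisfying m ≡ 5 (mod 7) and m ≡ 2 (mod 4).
M = 7 × 4 = 28. M₁ = 4, y₁ ≡ 2 (mod 7). M₂ = 7, y₂ ≡ 3 (mod 4). m = 5×4×2 + 2×7×3 ≡ 26 (mod 28)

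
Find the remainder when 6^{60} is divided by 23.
By Fermat: 6^{22} ≡ 1 (mod 23). 60 = 2×22 + 16. So 6^{60} ≡ 6^{16} ≡ 2 (mod 23)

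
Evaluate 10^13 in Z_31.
By repeated squaring mod 31: 10^{1}≡10, 10^{2}≡7, 10^{4}≡18, 10^{8}≡14. Then 10^{13} = 10^{8+4+1} ≡ 14 × 18 × 10 ≡ 9 mod 31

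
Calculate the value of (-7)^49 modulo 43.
Using Fermat: (-7)^{42} ≡ 1 mod 43. 49 ≡ 7 mod 42. So (-7)^{49} ≡ (-7)^{7} ≡ 36 mod 43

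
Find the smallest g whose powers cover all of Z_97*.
g = 5. For each prime q|96: 5^{48}≡96, 5^{32}≡35, none ≡ 1, so ord_97(5) = 96 and 5 is a primitive root.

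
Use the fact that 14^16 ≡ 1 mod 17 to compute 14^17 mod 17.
By Fermat: 14^{16} ≡ 1 mod 17. So 14^{17} = 14^{16} · 14^{1} ≡ 14^{1} ≡ 14 mod 17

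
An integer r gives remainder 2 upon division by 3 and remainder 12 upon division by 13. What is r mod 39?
M = 3 × 13 = 39. M₁ = 13, y₁ ≡ 1 mod 3. M₂ = 3, y₂ ≡ 9 mod 13. r = 2×13×1 + 12×3×9 ≡ 38 mod 39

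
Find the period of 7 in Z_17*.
Powers of 7 mod 17: 7^1≡7, 7^2≡15, 7^3≡3, 7^4≡4, 7^5≡11, 7^6≡9, 7^7≡12, 7^8≡16, 7^9≡10, 7^10≡2, 7^11≡14, 7^12≡13, 7^13≡6, 7^14≡8, 7^15≡5, 7^16≡1. ord_17(7) = 16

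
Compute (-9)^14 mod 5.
Using Fermat: (-9)^{4} ≡ 1 (mod 5). 14 ≡ 2 (mod 4). So (-9)^{14} ≡ (-9)^{2} ≡ 1 (mod 5)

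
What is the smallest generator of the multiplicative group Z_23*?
g = 5. For each prime q|22: 5^{11}≡22, 5^{2}≡2, none ≡ 1, so ord_23(5) = 22 and 5 is a primitive root.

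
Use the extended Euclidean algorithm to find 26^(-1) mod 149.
Extended GCD: 26(-63) + 149(11) = 1. So 26^(-1) ≡ -63 ≡ 86 (mod 149). Verify: 26 × 86 = 2236 ≡ 1 (mod 149)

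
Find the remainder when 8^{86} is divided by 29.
By Fermat: 8^{28} ≡ 1 (mod 29). 86 = 3×28 + 2. So 8^{86} ≡ 8^{2} ≡ 6 (mod 29)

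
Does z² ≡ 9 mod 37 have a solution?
By Euler's criterion: 9^{18} ≡ 1 mod 37. Since this equals 1, 9 is a QR.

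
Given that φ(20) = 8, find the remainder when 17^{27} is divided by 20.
By Euler: 17^{8} ≡ 1 mod 20 since gcd(17, 20) = 1. 27 = 3×8 + 3. So 17^{27} ≡ 17^{3} ≡ 13 mod 20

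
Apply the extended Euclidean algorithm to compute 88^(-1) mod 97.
Extended GCD: 88(43) + 97(-39) = 1. So 88^(-1) ≡ 43 mod 97. Verify: 88 × 43 = 3784 ≡ 1 mod 97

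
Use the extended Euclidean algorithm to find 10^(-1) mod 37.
Extended GCD: 10(-11) + 37(3) = 1. So 10^(-1) ≡ -11 ≡ 26 mod 37. Verify: 10 × 26 = 260 ≡ 1 mod 37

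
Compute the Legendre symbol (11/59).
(11/59) = 11^{29} mod 59 = -1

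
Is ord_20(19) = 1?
Powers of 19 mod 20: 19^1≡19, 19^2≡1. 19^1≡19≢1, so ord ≠ 1. No, the actual order is 2.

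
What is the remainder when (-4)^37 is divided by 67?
By repeated squaring (mod 67): (-4)^{1}≡63, (-4)^{2}≡16, (-4)^{4}≡55, (-4)^{8}≡10, (-4)^{16}≡33, (-4)^{32}≡17. Then (-4)^{37} = (-4)^{32+4+1} ≡ 17 × 55 × 63 ≡ 12 (mod 67)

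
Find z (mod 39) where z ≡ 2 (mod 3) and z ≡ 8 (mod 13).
M = 3 × 13 = 39. M₁ = 13, y₁ ≡ 1 (mod 3). M₂ = 3, y₂ ≡ 9 (mod 13). z = 2×13×1 + 8×3×9 ≡ 8 (mod 39)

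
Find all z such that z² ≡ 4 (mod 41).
The square roots of 4 mod 41 are 2 and 39. Verify: 2² = 4 ≡ 4 (mod 41)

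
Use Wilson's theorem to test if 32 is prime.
(31)! mod 32 = 0. Since 0 ≢ -1 mod 32, 32 is not prime.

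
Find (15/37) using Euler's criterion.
(15/37) = 15^{18} mod 37 = -1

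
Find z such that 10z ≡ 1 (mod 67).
Since 67 is prime, by Fermat 10^(-1) ≡ 10^{65} ≡ 47 (mod 67). Verify: 10 × 47 = 470 ≡ 1 (mod 67)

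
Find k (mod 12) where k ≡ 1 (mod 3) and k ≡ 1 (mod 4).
M = 3 × 4 = 12. M₁ = 4, y₁ ≡ 1 (mod 3). M₂ = 3, y₂ ≡ 3 (mod 4). k = 1×4×1 + 1×3×3 ≡ 1 (mod 12)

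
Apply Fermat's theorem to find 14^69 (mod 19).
By Fermat: 14^{18} ≡ 1 (mod 19). 69 = 3×18 + 15. So 14^{69} ≡ 14^{15} ≡ 12 (mod 19)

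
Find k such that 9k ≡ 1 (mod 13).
Since 13 is prime, by Fermat 9^(-1) ≡ 9^{11} ≡ 3 (mod 13). Verify: 9 × 3 = 27 ≡ 1 (mod 13)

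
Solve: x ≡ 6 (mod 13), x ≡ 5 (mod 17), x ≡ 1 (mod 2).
M = 13 × 17 × 2 = 442. M₁ = 34, y₁ ≡ 5 (mod 13). M₂ = 26, y₂ ≡ 2 (mod 17). M₃ = 221, y₃ ≡ 1 (mod 2). x = 6×34×5 + 5×26×2 + 1×221×1 ≡ 175 (mod 442)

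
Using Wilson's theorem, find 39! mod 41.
(40)! = (39)! × (40) ≡ -1 mod 41. So (39)! ≡ -1 × (40)^(-1) ≡ (-1)×(-1) = 1 mod 41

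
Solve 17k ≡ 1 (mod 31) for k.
Since 31 is prime, by Fermat 17^(-1) ≡ 17^{29} ≡ 11 (mod 31). Verify: 17 × 11 = 187 ≡ 1 (mod 31)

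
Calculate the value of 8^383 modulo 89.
Using Fermat: 8^{88} ≡ 1 mod 89. 383 ≡ 31 mod 88. So 8^{383} ≡ 8^{31} ≡ 32 mod 89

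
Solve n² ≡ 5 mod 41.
The square roots of 5 mod 41 are 28 and 13. Verify: 28² = 784 ≡ 5 mod 41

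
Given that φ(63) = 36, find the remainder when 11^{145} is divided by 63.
By Euler: 11^{36} ≡ 1 (mod 63) since gcd(11, 63) = 1. 145 = 4×36 + 1. So 11^{145} ≡ 11^{1} ≡ 11 (mod 63)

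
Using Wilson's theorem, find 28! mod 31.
(30)! = (28)! × (29) × (30) ≡ -1 mod 31. So (28)! ≡ -1 × [(30)(29)]^(-1) ≡ 15 mod 31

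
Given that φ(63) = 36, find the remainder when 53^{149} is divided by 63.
By Euler: 53^{36} ≡ 1 (mod 63) since gcd(53, 63) = 1. 149 = 4×36 + 5. So 53^{149} ≡ 53^{5} ≡ 44 (mod 63)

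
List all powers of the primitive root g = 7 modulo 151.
7^1, 7^2, ..., 7^{150} mod 151: [7, 49, 41, 136, 46, 20, 140, 74, 65, 2, 14, 98, 82, 121, 92, 40, 129, 148, 130, 4, 28, 45, 13, 91, 33, 80, 107, 145, 109, 8, 56, 90, 26, 31, 66, 9, 63, 139, 67, 16, 112, 29, 52, 62, 132, 18, 126, 127, 134, 32, 73, 58, 104, 124, 113, 36, 101, 103, 117, 64, 146, 116, 57, 97, 75, 72, 51, 55, 83, 128, 141, 81, 114, 43, 150, 144, 102, 110, 15, 105, 131, 11, 77, 86, 149, 137, 53, 69, 30, 59, 111, 22, 3, 21, 147, 123, 106, 138, 60, 118, 71, 44, 6, 42, 143, 95, 61, 125, 120, 85, 142, 88, 12, 84, 135, 39, 122, 99, 89, 19, 133, 25, 24, 17, 119, 78, 93, 47, 27, 38, 115, 50, 48, 34, 87, 5, 35, 94, 54, 76, 79, 100, 96, 68, 23, 10, 70, 37, 108, 1]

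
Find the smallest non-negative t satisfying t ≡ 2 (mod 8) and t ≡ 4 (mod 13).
M = 8 × 13 = 104. M₁ = 13, y₁ ≡ 5 (mod 8). M₂ = 8, y₂ ≡ 5 (mod 13). t = 2×13×5 + 4×8×5 ≡ 82 (mod 104)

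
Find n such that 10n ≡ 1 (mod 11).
Since 11 is prime, by Fermat 10^(-1) ≡ 10^{9} ≡ 10 (mod 11). Verify: 10 × 10 = 100 ≡ 1 (mod 11)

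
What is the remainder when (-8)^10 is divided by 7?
Using Fermat: (-8)^{6} ≡ 1 mod 7. 10 ≡ 4 mod 6. So (-8)^{10} ≡ (-8)^{4} ≡ 1 mod 7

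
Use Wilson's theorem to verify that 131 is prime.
(130)! mod 131 = 130. Since this equals -1 (mod 131), Wilson confirms 131 is prime.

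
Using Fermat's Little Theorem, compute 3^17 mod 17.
By Fermat: 3^{16} ≡ 1 (mod 17). So 3^{17} = 3^{16} · 3^{1} ≡ 3^{1} ≡ 3 (mod 17)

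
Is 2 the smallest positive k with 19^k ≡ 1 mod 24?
Powers of 19 mod 24: 19^1≡19, 19^2≡1. First k with 19^k≡1 is k=2. Yes, ord_24(19) = 2.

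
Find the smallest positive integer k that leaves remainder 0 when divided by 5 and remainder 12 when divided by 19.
M = 5 × 19 = 95. M₁ = 19, y₁ ≡ 4 mod 5. M₂ = 5, y₂ ≡ 4 mod 19. k = 0×19×4 + 12×5×4 ≡ 50 mod 95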